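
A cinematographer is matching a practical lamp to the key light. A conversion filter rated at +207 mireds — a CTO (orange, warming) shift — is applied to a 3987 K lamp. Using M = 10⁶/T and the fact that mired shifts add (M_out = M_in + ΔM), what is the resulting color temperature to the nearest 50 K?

M_in = 10⁶/3987 = 250.82 mireds.
M_out = 250.82 + (+207) = 457.82 mireds.
T_out = 10⁶/457.82 = 2184.3 K → 2200 K.

2200 K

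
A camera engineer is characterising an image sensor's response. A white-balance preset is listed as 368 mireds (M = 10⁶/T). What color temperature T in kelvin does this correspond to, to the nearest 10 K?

2720 K

T = 10⁶ / 368 = 2717.39 K → 2720 K.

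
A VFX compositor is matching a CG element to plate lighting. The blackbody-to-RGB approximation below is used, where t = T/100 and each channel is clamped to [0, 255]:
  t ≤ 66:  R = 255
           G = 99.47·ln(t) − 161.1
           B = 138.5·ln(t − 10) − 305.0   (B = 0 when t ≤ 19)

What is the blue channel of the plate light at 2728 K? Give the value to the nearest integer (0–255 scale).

t = 2728/100 = 27.28; the t ≤ 66 branch applies.
B = 138.5·ln(27.28 − 10) − 305.0 = 138.5·ln 17.28 − 305.0 = 138.5·2.8495 − 305.0 = 89.663.
Rounded: 90.

90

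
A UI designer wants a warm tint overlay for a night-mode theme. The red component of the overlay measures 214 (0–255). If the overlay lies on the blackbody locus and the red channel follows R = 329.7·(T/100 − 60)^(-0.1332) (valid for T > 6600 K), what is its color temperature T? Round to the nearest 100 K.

(t − 60)^(-0.1332) = 214/329.7 = 0.64907.
t − 60 = 0.64907^(1/-0.1332) = 0.64907^(-7.508) = 25.657, so t = 85.657.
T = 100·t = 8566 K → 8600 K to the nearest 100 K.

8600 K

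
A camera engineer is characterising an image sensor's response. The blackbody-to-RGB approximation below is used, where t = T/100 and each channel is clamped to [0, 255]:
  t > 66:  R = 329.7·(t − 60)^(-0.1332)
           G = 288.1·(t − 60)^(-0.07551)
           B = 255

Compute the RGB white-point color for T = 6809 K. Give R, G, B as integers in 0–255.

R=250, G=246, B=255

t = 6809/100 = 68.09; the t > 66 branch applies.
R = 329.7·(68.09 − 60)^(-0.1332) = 329.7·8.09^(-0.1332) = 329.7·0.75694 = 249.563.
G = 288.1·(68.09 − 60)^(-0.07551) = 288.1·8.09^(-0.07551) = 288.1·0.85397 = 246.028.
B = 255 by definition for t > 66.
Rounded: (250, 246, 255).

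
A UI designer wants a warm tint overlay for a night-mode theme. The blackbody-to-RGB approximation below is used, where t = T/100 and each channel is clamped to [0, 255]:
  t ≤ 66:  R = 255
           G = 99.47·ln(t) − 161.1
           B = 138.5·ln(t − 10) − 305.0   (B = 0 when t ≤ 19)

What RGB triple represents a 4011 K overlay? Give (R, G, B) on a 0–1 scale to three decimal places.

(1.000, 0.808, 0.653)

t = 4011/100 = 40.11; the t ≤ 66 branch applies.
R = 255 by definition for t ≤ 66.
G = 99.47·ln 40.11 − 161.1 = 99.47·3.6916 − 161.1 = 206.106.
B = 138.5·ln(40.11 − 10) − 305.0 = 138.5·ln 30.11 − 305.0 = 138.5·3.4049 − 305.0 = 166.573.
Dividing each by 255: (1.0000, 0.8083, 0.6532) → (1.000, 0.808, 0.653).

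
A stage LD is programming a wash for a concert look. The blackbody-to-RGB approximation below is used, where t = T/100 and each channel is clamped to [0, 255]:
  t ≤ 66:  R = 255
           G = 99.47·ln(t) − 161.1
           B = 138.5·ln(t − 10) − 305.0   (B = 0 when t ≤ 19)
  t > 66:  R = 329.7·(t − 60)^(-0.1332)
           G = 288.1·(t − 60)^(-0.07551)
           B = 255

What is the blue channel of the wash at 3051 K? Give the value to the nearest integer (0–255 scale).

113

t = 3051/100 = 30.51; the t ≤ 66 branch applies.
B = 138.5·ln(30.51 − 10) − 305.0 = 138.5·ln 20.51 − 305.0 = 138.5·3.0209 − 305.0 = 113.396.
Rounded: 113.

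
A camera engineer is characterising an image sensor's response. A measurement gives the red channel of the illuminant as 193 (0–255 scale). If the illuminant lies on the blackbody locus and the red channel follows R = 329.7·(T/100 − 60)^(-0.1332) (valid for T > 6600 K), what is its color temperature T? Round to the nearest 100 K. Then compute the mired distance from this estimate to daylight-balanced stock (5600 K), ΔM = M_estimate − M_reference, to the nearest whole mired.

(t − 60)^(-0.1332) = 193/329.7 = 0.58538.
t − 60 = 0.58538^(1/-0.1332) = 0.58538^(-7.508) = 55.713, so t = 115.713.
T = 100·t = 11571 K → 11600 K to the nearest 100 K.
M_estimate = 10⁶/11600 = 86.21; M_reference = 10⁶/5600 = 178.57.
ΔM = 86.21 − 178.57 = -92.36 → -92 mireds.

-92 mireds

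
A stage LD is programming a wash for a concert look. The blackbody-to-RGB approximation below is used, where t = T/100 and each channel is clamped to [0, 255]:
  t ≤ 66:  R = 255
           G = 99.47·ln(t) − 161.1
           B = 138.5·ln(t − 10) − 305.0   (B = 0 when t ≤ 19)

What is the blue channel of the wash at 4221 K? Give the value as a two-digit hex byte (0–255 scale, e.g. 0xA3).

0xB0

t = 4221/100 = 42.21; the t ≤ 66 branch applies.
B = 138.5·ln(42.21 − 10) − 305.0 = 138.5·ln 32.21 − 305.0 = 138.5·3.4723 − 305.0 = 175.910.
Rounded: 176; in hex, 0xB0.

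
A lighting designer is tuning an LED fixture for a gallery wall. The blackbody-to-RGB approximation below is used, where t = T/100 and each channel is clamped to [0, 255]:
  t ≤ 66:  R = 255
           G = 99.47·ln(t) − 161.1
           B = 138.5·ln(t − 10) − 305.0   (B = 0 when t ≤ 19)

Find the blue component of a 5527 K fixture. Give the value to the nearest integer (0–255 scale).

223

t = 5527/100 = 55.27; the t ≤ 66 branch applies.
B = 138.5·ln(55.27 − 10) − 305.0 = 138.5·ln 45.27 − 305.0 = 138.5·3.8126 − 305.0 = 223.051.
Rounded: 223.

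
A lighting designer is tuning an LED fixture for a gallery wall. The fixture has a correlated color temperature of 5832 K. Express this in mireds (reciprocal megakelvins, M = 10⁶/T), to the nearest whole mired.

M = 10⁶ / 5832 = 171.468 → 171 mireds.

171 mireds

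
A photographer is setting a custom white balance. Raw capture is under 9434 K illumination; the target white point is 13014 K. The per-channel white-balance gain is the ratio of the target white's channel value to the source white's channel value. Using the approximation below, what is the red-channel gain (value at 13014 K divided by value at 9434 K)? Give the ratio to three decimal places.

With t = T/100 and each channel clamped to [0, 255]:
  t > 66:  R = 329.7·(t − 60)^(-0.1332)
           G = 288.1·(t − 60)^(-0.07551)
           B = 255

0.909

At 9434 K (t = 94.34):
  R = 329.7·(94.34 − 60)^(-0.1332) = 329.7·34.34^(-0.1332) = 329.7·0.62435 = 205.850.
At 13014 K (t = 130.14):
  R = 329.7·(130.14 − 60)^(-0.1332) = 329.7·70.14^(-0.1332) = 329.7·0.56770 = 187.170.
Gain = 187.170 / 205.850 = 0.9093 → 0.909.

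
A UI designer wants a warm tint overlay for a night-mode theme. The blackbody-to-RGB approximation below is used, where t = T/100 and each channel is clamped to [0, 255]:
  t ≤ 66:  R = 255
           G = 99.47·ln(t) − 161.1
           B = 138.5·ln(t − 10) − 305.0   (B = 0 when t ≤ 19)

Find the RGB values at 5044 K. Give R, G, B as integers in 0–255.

R=255, G=229, B=207

t = 5044/100 = 50.44; the t ≤ 66 branch applies.
R = 255 by definition for t ≤ 66.
G = 99.47·ln 50.44 − 161.1 = 99.47·3.9208 − 161.1 = 228.900.
B = 138.5·ln(50.44 − 10) − 305.0 = 138.5·ln 40.44 − 305.0 = 138.5·3.6998 − 305.0 = 207.425.
Rounded: (255, 229, 207).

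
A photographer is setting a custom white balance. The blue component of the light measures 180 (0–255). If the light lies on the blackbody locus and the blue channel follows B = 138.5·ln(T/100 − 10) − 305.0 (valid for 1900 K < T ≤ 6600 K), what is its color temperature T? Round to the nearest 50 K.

4300 K

ln(t − 10) = (180 + 305.0) / 138.5 = 3.5018.
t − 10 = e^3.5018 = 33.175, so t = 43.175.
T = 100·t = 4318 K → 4300 K to the nearest 50 K.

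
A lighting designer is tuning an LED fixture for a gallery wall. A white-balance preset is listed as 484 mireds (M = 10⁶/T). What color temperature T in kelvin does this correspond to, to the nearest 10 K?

2070 K

T = 10⁶ / 484 = 2066.12 K → 2070 K.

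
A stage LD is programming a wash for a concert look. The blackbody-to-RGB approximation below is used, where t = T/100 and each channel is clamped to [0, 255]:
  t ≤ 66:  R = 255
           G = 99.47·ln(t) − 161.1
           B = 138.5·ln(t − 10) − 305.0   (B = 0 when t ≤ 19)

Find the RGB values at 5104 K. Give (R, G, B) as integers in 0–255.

t = 5104/100 = 51.04; the t ≤ 66 branch applies.
R = 255 by definition for t ≤ 66.
G = 99.47·ln 51.04 − 161.1 = 99.47·3.9326 − 161.1 = 230.077.
B = 138.5·ln(51.04 − 10) − 305.0 = 138.5·ln 41.04 − 305.0 = 138.5·3.7145 − 305.0 = 209.465.
Rounded: (255, 230, 209).

(255, 230, 209)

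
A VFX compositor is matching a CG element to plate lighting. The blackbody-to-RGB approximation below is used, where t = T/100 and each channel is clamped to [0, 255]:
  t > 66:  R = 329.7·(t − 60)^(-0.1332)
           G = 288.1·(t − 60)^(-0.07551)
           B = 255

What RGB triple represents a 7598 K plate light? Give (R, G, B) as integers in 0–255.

(228, 234, 255)

t = 7598/100 = 75.98; the t > 66 branch applies.
R = 329.7·(75.98 − 60)^(-0.1332) = 329.7·15.98^(-0.1332) = 329.7·0.69133 = 227.931.
G = 288.1·(75.98 − 60)^(-0.07551) = 288.1·15.98^(-0.07551) = 288.1·0.81118 = 233.701.
B = 255 by definition for t > 66.
Rounded: (228, 234, 255).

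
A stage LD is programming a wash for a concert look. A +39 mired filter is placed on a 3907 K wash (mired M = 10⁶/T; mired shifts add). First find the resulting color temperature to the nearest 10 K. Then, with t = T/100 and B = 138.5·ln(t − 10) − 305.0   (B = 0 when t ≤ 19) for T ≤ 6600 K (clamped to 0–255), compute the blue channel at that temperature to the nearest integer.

M_in = 10⁶/3907 = 255.95; M_out = 255.95 + (+39) = 294.95.
T_out = 10⁶/294.95 = 3390.4 K → 3390 K; t = 33.9.
B = 138.5·ln(33.9 − 10) − 305.0 = 138.5·ln 23.9 − 305.0 = 138.5·3.1739 − 305.0 = 134.582.
Rounded: 135.

135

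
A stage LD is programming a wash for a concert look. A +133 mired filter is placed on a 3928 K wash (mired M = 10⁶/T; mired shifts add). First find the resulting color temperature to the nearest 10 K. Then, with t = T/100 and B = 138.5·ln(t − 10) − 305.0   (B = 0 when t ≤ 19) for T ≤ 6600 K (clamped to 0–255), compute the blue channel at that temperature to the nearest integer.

M_in = 10⁶/3928 = 254.58; M_out = 254.58 + (+133) = 387.58.
T_out = 10⁶/387.58 = 2580.1 K → 2580 K; t = 25.8.
B = 138.5·ln(25.8 − 10) − 305.0 = 138.5·ln 15.8 − 305.0 = 138.5·2.7600 − 305.0 = 77.261.
Rounded: 77.

77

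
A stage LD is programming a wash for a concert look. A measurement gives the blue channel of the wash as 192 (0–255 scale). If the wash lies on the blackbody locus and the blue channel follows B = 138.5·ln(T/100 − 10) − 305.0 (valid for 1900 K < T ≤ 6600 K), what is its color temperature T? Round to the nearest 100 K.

4600 K

ln(t − 10) = (192 + 305.0) / 138.5 = 3.5884.
t − 10 = e^3.5884 = 36.178, so t = 46.178.
T = 100·t = 4618 K → 4600 K to the nearest 100 K.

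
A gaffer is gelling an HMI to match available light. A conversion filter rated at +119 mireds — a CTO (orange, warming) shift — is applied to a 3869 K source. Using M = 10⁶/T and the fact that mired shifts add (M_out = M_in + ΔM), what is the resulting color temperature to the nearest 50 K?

2650 K

M_in = 10⁶/3869 = 258.46 mireds.
M_out = 258.46 + (+119) = 377.46 mireds.
T_out = 10⁶/377.46 = 2649.3 K → 2650 K.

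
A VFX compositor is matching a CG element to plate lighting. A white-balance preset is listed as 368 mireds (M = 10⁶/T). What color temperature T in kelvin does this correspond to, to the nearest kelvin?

2717 K

T = 10⁶ / 368 = 2717.39 K → 2717 K.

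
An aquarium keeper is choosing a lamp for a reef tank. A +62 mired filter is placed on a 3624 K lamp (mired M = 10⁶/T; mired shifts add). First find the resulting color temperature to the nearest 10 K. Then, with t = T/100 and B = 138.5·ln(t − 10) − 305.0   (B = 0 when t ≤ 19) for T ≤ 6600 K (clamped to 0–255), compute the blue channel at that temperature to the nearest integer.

107

M_in = 10⁶/3624 = 275.94; M_out = 275.94 + (+62) = 337.94.
T_out = 10⁶/337.94 = 2959.1 K → 2960 K; t = 29.6.
B = 138.5·ln(29.6 − 10) − 305.0 = 138.5·ln 19.6 − 305.0 = 138.5·2.9755 − 305.0 = 107.111.
Rounded: 107.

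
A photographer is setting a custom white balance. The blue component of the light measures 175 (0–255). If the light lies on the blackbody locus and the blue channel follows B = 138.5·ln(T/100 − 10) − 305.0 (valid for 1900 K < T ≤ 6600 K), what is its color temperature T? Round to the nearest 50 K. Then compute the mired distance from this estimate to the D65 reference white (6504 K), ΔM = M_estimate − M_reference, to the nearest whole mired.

ln(t − 10) = (175 + 305.0) / 138.5 = 3.4657.
t − 10 = e^3.4657 = 31.999, so t = 41.999.
T = 100·t = 4200 K → 4200 K to the nearest 50 K.
M_estimate = 10⁶/4200 = 238.10; M_reference = 10⁶/6504 = 153.75.
ΔM = 238.10 − 153.75 = 84.34 → +84 mireds.

+84 mireds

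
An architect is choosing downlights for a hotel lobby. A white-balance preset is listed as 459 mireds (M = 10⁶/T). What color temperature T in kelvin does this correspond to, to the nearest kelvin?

T = 10⁶ / 459 = 2178.65 K → 2179 K.

2179 K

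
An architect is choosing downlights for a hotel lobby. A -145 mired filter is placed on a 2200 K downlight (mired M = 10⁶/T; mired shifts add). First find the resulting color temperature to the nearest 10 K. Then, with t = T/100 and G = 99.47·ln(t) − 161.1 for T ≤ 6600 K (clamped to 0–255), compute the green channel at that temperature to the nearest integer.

185

M_in = 10⁶/2200 = 454.55; M_out = 454.55 + (-145) = 309.55.
T_out = 10⁶/309.55 = 3230.5 K → 3230 K; t = 32.3.
G = 99.47·ln 32.3 − 161.1 = 99.47·3.4751 − 161.1 = 184.565.
Rounded: 185.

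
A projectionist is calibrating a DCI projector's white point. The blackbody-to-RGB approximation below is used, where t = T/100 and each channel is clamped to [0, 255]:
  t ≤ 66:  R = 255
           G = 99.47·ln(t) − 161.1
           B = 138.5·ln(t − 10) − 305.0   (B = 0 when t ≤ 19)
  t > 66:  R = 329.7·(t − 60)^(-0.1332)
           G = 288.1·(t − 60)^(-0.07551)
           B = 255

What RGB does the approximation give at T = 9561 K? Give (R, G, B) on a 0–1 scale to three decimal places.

t = 9561/100 = 95.61; the t > 66 branch applies.
R = 329.7·(95.61 − 60)^(-0.1332) = 329.7·35.61^(-0.1332) = 329.7·0.62134 = 204.856.
G = 288.1·(95.61 − 60)^(-0.07551) = 288.1·35.61^(-0.07551) = 288.1·0.76356 = 219.980.
B = 255 by definition for t > 66.
Dividing each by 255: (0.8034, 0.8627, 1.0000) → (0.803, 0.863, 1.000).

(0.803, 0.863, 1.000)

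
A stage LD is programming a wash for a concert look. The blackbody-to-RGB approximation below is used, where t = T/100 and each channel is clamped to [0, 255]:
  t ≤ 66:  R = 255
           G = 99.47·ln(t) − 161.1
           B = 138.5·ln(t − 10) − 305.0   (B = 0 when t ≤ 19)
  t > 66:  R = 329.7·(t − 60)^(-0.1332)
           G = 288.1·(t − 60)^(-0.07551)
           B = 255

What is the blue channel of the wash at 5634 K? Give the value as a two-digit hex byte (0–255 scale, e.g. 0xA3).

t = 5634/100 = 56.34; the t ≤ 66 branch applies.
B = 138.5·ln(56.34 − 10) − 305.0 = 138.5·ln 46.34 − 305.0 = 138.5·3.8360 − 305.0 = 226.287.
Rounded: 226; in hex, 0xE2.

0xE2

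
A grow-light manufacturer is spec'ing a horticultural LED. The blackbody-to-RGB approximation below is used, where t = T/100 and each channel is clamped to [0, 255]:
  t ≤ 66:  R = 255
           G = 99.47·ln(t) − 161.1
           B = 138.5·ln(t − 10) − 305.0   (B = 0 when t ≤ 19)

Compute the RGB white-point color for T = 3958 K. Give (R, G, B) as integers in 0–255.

(255, 205, 164)

t = 3958/100 = 39.58; the t ≤ 66 branch applies.
R = 255 by definition for t ≤ 66.
G = 99.47·ln 39.58 − 161.1 = 99.47·3.6783 − 161.1 = 204.783.
B = 138.5·ln(39.58 − 10) − 305.0 = 138.5·ln 29.58 − 305.0 = 138.5·3.3871 − 305.0 = 164.113.
Rounded: (255, 205, 164).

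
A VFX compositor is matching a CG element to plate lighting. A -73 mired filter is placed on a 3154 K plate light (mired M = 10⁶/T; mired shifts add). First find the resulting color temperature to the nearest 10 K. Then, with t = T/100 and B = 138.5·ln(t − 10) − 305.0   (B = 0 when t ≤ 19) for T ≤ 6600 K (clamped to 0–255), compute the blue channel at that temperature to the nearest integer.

171

M_in = 10⁶/3154 = 317.06; M_out = 317.06 + (-73) = 244.06.
T_out = 10⁶/244.06 = 4097.4 K → 4100 K; t = 41.
B = 138.5·ln(41 − 10) − 305.0 = 138.5·ln 31 − 305.0 = 138.5·3.4340 − 305.0 = 170.607.
Rounded: 171.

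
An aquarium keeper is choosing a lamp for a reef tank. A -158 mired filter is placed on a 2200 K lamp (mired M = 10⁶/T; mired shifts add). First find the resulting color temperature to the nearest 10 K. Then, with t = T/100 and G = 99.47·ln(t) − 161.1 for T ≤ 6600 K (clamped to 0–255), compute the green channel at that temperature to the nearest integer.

189

M_in = 10⁶/2200 = 454.55; M_out = 454.55 + (-158) = 296.55.
T_out = 10⁶/296.55 = 3372.2 K → 3370 K; t = 33.7.
G = 99.47·ln 33.7 − 161.1 = 99.47·3.5175 − 161.1 = 188.786.
Rounded: 189.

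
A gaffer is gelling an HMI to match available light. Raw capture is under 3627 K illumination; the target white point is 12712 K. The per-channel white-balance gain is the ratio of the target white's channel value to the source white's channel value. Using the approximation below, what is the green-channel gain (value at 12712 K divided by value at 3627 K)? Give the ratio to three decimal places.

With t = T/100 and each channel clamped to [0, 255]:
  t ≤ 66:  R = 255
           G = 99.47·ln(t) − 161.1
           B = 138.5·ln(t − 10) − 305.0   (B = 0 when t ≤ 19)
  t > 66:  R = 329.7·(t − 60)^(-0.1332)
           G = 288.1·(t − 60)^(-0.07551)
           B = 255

At 3627 K (t = 36.27):
  G = 99.47·ln 36.27 − 161.1 = 99.47·3.5910 − 161.1 = 196.096.
At 12712 K (t = 127.12):
  G = 288.1·(127.12 − 60)^(-0.07551) = 288.1·67.12^(-0.07551) = 288.1·0.72787 = 209.700.
Gain = 209.700 / 196.096 = 1.0694 → 1.069.

1.069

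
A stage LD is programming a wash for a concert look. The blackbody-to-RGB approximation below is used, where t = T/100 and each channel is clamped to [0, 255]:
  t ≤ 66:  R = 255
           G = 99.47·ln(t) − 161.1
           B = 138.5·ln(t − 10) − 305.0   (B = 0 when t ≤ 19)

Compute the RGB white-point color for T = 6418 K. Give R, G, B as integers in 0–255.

R=255, G=253, B=248

t = 6418/100 = 64.18; the t ≤ 66 branch applies.
R = 255 by definition for t ≤ 66.
G = 99.47·ln 64.18 − 161.1 = 99.47·4.1617 − 161.1 = 252.863.
B = 138.5·ln(64.18 − 10) − 305.0 = 138.5·ln 54.18 − 305.0 = 138.5·3.9923 − 305.0 = 247.935.
Rounded: (255, 253, 248).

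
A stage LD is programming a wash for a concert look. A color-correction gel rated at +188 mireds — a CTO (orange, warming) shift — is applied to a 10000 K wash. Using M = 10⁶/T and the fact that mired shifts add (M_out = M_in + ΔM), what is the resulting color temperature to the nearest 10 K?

3470 K

M_in = 10⁶/10000 = 100.00 mireds.
M_out = 100.00 + (+188) = 288.00 mireds.
T_out = 10⁶/288.00 = 3472.2 K → 3470 K.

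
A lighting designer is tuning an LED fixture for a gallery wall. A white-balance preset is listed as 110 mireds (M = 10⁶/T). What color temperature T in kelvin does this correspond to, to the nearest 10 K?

9090 K

T = 10⁶ / 110 = 9090.91 K → 9090 K.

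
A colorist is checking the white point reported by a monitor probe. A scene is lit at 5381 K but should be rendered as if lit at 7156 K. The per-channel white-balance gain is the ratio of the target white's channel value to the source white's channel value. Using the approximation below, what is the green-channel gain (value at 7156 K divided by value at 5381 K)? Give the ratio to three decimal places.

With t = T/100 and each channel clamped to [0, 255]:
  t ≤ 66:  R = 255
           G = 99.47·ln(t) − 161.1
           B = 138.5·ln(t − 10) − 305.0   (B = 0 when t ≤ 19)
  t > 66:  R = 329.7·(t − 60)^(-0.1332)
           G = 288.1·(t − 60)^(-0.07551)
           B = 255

At 5381 K (t = 53.81):
  G = 99.47·ln 53.81 − 161.1 = 99.47·3.9855 − 161.1 = 235.334.
At 7156 K (t = 71.56):
  G = 288.1·(71.56 − 60)^(-0.07551) = 288.1·11.56^(-0.07551) = 288.1·0.83126 = 239.486.
Gain = 239.486 / 235.334 = 1.0176 → 1.018.

1.018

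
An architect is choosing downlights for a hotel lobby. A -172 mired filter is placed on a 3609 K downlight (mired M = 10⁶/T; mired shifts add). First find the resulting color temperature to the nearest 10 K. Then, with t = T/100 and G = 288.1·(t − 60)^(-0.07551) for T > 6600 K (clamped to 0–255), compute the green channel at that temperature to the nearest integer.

220

M_in = 10⁶/3609 = 277.09; M_out = 277.09 + (-172) = 105.09.
T_out = 10⁶/105.09 = 9516.1 K → 9520 K; t = 95.2.
G = 288.1·(95.2 − 60)^(-0.07551) = 288.1·35.2^(-0.07551) = 288.1·0.76422 = 220.173.
Rounded: 220.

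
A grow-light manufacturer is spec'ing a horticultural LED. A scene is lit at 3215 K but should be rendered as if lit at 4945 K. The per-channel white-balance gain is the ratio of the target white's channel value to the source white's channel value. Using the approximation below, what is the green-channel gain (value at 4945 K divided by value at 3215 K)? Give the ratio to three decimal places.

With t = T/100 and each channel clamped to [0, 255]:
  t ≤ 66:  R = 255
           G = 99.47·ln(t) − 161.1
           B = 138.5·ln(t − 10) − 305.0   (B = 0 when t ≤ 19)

At 3215 K (t = 32.15):
  G = 99.47·ln 32.15 − 161.1 = 99.47·3.4704 − 161.1 = 184.102.
At 4945 K (t = 49.45):
  G = 99.47·ln 49.45 − 161.1 = 99.47·3.9010 − 161.1 = 226.929.
Gain = 226.929 / 184.102 = 1.2326 → 1.233.

1.233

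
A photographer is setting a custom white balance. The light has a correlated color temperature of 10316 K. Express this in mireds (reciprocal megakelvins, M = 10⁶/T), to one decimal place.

M = 10⁶ / 10316 = 96.937 → 96.9 mireds.

96.9 mireds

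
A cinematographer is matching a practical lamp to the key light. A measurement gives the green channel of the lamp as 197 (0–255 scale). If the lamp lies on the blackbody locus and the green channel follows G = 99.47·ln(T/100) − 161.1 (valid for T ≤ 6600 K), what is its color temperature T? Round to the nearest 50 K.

ln t = (197 + 161.1) / 99.47 = 3.6001.
t = e^3.6001 = 36.601.
T = 100·t = 3660 K → 3650 K to the nearest 50 K.

3650 K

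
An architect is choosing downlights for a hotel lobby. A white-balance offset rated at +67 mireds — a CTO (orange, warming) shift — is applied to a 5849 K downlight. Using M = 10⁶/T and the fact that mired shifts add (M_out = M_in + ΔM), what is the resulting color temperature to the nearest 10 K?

4200 K

M_in = 10⁶/5849 = 170.97 mireds.
M_out = 170.97 + (+67) = 237.97 mireds.
T_out = 10⁶/237.97 = 4202.2 K → 4200 K.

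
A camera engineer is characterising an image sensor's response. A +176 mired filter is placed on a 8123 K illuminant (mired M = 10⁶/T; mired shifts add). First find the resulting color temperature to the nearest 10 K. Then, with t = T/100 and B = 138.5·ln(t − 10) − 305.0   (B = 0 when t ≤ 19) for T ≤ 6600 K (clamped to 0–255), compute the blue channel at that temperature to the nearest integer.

132

M_in = 10⁶/8123 = 123.11; M_out = 123.11 + (+176) = 299.11.
T_out = 10⁶/299.11 = 3343.3 K → 3340 K; t = 33.4.
B = 138.5·ln(33.4 − 10) − 305.0 = 138.5·ln 23.4 − 305.0 = 138.5·3.1527 − 305.0 = 131.654.
Rounded: 132.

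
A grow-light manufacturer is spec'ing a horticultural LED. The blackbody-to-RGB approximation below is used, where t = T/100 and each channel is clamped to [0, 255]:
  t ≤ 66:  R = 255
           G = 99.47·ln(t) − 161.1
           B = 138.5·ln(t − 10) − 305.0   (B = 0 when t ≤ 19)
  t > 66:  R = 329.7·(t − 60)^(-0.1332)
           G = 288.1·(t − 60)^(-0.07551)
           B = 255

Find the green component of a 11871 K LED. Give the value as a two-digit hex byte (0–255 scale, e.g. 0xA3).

0xD4

t = 11871/100 = 118.71; the t > 66 branch applies.
G = 288.1·(118.71 − 60)^(-0.07551) = 288.1·58.71^(-0.07551) = 288.1·0.73527 = 211.830.
Rounded: 212; in hex, 0xD4.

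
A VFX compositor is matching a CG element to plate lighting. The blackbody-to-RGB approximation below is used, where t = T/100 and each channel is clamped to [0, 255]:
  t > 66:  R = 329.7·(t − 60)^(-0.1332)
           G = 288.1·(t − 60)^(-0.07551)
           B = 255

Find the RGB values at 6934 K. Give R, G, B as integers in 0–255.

R=245, G=243, B=255

t = 6934/100 = 69.34; the t > 66 branch applies.
R = 329.7·(69.34 − 60)^(-0.1332) = 329.7·9.34^(-0.1332) = 329.7·0.74259 = 244.832.
G = 288.1·(69.34 − 60)^(-0.07551) = 288.1·9.34^(-0.07551) = 288.1·0.84475 = 243.373.
B = 255 by definition for t > 66.
Rounded: (245, 243, 255).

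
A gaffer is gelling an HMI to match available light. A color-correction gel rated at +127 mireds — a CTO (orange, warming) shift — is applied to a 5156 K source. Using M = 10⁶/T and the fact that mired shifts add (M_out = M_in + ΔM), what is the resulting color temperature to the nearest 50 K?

M_in = 10⁶/5156 = 193.95 mireds.
M_out = 193.95 + (+127) = 320.95 mireds.
T_out = 10⁶/320.95 = 3115.8 K → 3100 K.

3100 K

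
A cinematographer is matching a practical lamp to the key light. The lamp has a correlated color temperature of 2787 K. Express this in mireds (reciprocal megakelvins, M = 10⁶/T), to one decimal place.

M = 10⁶ / 2787 = 358.809 → 358.8 mireds.

358.8 mireds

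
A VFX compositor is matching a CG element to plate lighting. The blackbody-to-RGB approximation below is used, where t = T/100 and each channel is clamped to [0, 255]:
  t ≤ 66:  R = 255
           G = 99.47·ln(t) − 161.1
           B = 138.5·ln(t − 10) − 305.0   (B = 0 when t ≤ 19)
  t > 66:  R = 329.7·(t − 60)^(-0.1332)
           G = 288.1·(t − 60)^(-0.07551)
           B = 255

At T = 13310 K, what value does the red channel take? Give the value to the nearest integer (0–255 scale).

t = 13310/100 = 133.1; the t > 66 branch applies.
R = 329.7·(133.1 − 60)^(-0.1332) = 329.7·73.1^(-0.1332) = 329.7·0.56458 = 186.142.
Rounded: 186.

186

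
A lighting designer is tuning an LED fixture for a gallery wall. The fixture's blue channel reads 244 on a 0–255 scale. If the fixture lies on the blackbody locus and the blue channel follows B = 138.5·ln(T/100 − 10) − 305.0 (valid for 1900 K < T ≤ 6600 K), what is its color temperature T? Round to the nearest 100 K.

ln(t − 10) = (244 + 305.0) / 138.5 = 3.9639.
t − 10 = e^3.9639 = 52.662, so t = 62.662.
T = 100·t = 6266 K → 6300 K to the nearest 100 K.

6300 K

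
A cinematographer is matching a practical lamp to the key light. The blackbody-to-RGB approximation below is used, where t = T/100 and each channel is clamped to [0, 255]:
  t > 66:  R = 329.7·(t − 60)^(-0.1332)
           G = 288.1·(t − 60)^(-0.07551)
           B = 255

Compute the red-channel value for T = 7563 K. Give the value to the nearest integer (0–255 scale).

t = 7563/100 = 75.63; the t > 66 branch applies.
R = 329.7·(75.63 − 60)^(-0.1332) = 329.7·15.63^(-0.1332) = 329.7·0.69337 = 228.604.
Rounded: 229.

229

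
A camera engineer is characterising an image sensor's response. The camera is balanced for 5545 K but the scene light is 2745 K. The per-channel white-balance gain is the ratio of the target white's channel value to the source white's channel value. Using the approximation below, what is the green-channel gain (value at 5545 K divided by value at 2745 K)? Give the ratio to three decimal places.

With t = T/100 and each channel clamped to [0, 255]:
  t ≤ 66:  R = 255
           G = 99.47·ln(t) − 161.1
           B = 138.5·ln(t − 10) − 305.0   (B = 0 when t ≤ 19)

1.415

At 2745 K (t = 27.45):
  G = 99.47·ln 27.45 − 161.1 = 99.47·3.3124 − 161.1 = 168.381.
At 5545 K (t = 55.45):
  G = 99.47·ln 55.45 − 161.1 = 99.47·4.0155 − 161.1 = 238.320.
Gain = 238.320 / 168.381 = 1.4154 → 1.415.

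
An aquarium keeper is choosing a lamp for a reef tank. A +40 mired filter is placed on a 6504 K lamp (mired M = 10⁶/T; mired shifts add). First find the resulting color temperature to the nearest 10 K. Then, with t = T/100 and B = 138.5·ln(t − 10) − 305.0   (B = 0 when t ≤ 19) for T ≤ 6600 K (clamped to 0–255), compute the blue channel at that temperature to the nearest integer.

211

M_in = 10⁶/6504 = 153.75; M_out = 153.75 + (+40) = 193.75.
T_out = 10⁶/193.75 = 5161.2 K → 5160 K; t = 51.6.
B = 138.5·ln(51.6 − 10) − 305.0 = 138.5·ln 41.6 − 305.0 = 138.5·3.7281 − 305.0 = 211.342.
Rounded: 211.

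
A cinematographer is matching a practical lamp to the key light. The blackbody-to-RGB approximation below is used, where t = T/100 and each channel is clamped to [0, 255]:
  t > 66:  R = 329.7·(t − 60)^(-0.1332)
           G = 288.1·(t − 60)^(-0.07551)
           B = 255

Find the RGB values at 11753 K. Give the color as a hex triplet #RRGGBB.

#C0D4FF

t = 11753/100 = 117.53; the t > 66 branch applies.
R = 329.7·(117.53 − 60)^(-0.1332) = 329.7·57.53^(-0.1332) = 329.7·0.58288 = 192.177.
G = 288.1·(117.53 − 60)^(-0.07551) = 288.1·57.53^(-0.07551) = 288.1·0.73639 = 212.155.
B = 255 by definition for t > 66.
Rounded: (192, 212, 255).
In hex: #C0D4FF.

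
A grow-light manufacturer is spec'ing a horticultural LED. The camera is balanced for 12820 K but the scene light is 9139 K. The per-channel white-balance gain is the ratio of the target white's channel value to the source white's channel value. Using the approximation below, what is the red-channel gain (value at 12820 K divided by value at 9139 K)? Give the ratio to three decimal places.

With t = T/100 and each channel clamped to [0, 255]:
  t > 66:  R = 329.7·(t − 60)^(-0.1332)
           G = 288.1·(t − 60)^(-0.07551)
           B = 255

0.902

At 9139 K (t = 91.39):
  R = 329.7·(91.39 − 60)^(-0.1332) = 329.7·31.39^(-0.1332) = 329.7·0.63187 = 208.327.
At 12820 K (t = 128.2):
  R = 329.7·(128.2 − 60)^(-0.1332) = 329.7·68.2^(-0.1332) = 329.7·0.56982 = 187.871.
Gain = 187.871 / 208.327 = 0.9018 → 0.902.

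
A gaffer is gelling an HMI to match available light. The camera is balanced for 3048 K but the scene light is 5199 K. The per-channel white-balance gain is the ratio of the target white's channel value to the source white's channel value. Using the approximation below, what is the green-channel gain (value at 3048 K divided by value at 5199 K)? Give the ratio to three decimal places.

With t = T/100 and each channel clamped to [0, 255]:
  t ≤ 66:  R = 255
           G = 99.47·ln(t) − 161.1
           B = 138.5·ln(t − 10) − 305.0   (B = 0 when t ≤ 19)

0.771

At 5199 K (t = 51.99):
  G = 99.47·ln 51.99 − 161.1 = 99.47·3.9511 − 161.1 = 231.911.
At 3048 K (t = 30.48):
  G = 99.47·ln 30.48 − 161.1 = 99.47·3.4171 − 161.1 = 178.796.
Gain = 178.796 / 231.911 = 0.7710 → 0.771.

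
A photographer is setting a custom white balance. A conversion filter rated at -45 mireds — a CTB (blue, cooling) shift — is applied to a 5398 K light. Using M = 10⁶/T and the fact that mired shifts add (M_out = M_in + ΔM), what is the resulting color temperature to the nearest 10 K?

M_in = 10⁶/5398 = 185.25 mireds.
M_out = 185.25 + (-45) = 140.25 mireds.
T_out = 10⁶/140.25 = 7129.9 K → 7130 K.

7130 K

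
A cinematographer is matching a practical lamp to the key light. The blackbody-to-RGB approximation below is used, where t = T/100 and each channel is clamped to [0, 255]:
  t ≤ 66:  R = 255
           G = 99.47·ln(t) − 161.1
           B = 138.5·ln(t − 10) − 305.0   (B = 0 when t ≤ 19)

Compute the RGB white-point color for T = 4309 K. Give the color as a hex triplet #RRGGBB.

#FFD5B4

t = 4309/100 = 43.09; the t ≤ 66 branch applies.
R = 255 by definition for t ≤ 66.
G = 99.47·ln 43.09 − 161.1 = 99.47·3.7633 − 161.1 = 213.235.
B = 138.5·ln(43.09 − 10) − 305.0 = 138.5·ln 33.09 − 305.0 = 138.5·3.4992 − 305.0 = 179.644.
Rounded: (255, 213, 180).
In hex: #FFD5B4.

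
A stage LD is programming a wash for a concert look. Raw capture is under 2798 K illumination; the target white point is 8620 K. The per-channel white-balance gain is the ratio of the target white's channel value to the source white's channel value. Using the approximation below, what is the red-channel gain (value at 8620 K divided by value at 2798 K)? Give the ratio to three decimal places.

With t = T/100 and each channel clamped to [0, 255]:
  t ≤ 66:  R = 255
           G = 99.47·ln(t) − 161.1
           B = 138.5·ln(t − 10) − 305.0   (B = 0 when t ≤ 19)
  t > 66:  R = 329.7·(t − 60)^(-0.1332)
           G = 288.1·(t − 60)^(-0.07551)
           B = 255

0.837

At 2798 K (t = 27.98):
  R = 255 by definition for t ≤ 66.
At 8620 K (t = 86.2):
  R = 329.7·(86.2 − 60)^(-0.1332) = 329.7·26.2^(-0.1332) = 329.7·0.64727 = 213.403.
Gain = 213.403 / 255.000 = 0.8369 → 0.837.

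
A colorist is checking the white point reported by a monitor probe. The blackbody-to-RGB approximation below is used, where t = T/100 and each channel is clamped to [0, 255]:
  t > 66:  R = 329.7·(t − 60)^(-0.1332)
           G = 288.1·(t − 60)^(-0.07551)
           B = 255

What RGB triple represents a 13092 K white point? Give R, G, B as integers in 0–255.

t = 13092/100 = 130.92; the t > 66 branch applies.
R = 329.7·(130.92 − 60)^(-0.1332) = 329.7·70.92^(-0.1332) = 329.7·0.56686 = 186.895.
G = 288.1·(130.92 − 60)^(-0.07551) = 288.1·70.92^(-0.07551) = 288.1·0.72485 = 208.829.
B = 255 by definition for t > 66.
Rounded: (187, 209, 255).

R=187, G=209, B=255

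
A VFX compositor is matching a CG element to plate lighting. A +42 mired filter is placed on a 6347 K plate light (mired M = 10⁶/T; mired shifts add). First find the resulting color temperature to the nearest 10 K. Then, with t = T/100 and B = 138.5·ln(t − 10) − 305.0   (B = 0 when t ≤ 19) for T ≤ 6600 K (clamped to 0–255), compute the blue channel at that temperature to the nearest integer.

206

M_in = 10⁶/6347 = 157.55; M_out = 157.55 + (+42) = 199.55.
T_out = 10⁶/199.55 = 5011.2 K → 5010 K; t = 50.1.
B = 138.5·ln(50.1 − 10) − 305.0 = 138.5·ln 40.1 − 305.0 = 138.5·3.6914 − 305.0 = 206.256.
Rounded: 206.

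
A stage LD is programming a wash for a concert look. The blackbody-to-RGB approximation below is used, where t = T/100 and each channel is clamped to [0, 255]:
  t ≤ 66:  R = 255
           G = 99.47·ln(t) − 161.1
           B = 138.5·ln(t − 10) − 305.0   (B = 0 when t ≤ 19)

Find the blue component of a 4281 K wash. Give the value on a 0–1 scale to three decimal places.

t = 4281/100 = 42.81; the t ≤ 66 branch applies.
B = 138.5·ln(42.81 − 10) − 305.0 = 138.5·ln 32.81 − 305.0 = 138.5·3.4907 − 305.0 = 178.467.
On a 0–1 scale: 178.467/255 = 0.6999 → 0.700.

0.700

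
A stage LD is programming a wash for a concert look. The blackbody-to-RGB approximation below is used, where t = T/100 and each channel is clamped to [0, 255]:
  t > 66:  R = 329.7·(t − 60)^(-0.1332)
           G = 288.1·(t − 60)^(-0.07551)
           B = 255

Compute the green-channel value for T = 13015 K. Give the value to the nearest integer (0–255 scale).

209

t = 13015/100 = 130.15; the t > 66 branch applies.
G = 288.1·(130.15 − 60)^(-0.07551) = 288.1·70.15^(-0.07551) = 288.1·0.72545 = 209.002.
Rounded: 209.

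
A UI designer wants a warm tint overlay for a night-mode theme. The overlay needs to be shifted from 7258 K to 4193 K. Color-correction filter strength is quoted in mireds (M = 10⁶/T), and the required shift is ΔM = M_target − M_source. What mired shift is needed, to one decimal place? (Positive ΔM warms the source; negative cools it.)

+100.7 mireds

M_source = 10⁶/7258 = 137.779; M_target = 10⁶/4193 = 238.493.
ΔM = 238.493 − 137.779 = 100.714 → +100.7 mireds, a warming shift.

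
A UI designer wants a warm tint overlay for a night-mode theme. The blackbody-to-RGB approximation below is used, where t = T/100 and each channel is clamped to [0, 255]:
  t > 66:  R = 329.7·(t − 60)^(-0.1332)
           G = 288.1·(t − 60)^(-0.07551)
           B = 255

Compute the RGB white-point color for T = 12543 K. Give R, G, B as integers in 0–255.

R=189, G=210, B=255

t = 12543/100 = 125.43; the t > 66 branch applies.
R = 329.7·(125.43 − 60)^(-0.1332) = 329.7·65.43^(-0.1332) = 329.7·0.57298 = 188.911.
G = 288.1·(125.43 − 60)^(-0.07551) = 288.1·65.43^(-0.07551) = 288.1·0.72927 = 210.104.
B = 255 by definition for t > 66.
Rounded: (189, 210, 255).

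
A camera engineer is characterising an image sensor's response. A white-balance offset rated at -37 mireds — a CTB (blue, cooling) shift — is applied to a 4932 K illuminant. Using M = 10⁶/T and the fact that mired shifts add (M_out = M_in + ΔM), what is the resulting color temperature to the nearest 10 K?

M_in = 10⁶/4932 = 202.76 mireds.
M_out = 202.76 + (-37) = 165.76 mireds.
T_out = 10⁶/165.76 = 6032.9 K → 6030 K.

6030 K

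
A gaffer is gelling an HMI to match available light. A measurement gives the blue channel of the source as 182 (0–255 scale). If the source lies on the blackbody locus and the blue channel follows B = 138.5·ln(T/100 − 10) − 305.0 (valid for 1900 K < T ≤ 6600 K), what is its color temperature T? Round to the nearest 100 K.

4400 K

ln(t − 10) = (182 + 305.0) / 138.5 = 3.5162.
t − 10 = e^3.5162 = 33.658, so t = 43.658.
T = 100·t = 4366 K → 4400 K to the nearest 100 K.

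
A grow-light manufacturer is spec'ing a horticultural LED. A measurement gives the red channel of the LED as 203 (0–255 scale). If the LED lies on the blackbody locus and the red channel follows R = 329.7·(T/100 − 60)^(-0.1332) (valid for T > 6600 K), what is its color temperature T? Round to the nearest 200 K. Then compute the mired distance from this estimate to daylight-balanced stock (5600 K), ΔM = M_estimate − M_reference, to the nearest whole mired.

(t − 60)^(-0.1332) = 203/329.7 = 0.61571.
t − 60 = 0.61571^(1/-0.1332) = 0.61571^(-7.508) = 38.129, so t = 98.129.
T = 100·t = 9813 K → 9800 K to the nearest 200 K.
M_estimate = 10⁶/9800 = 102.04; M_reference = 10⁶/5600 = 178.57.
ΔM = 102.04 − 178.57 = -76.53 → -77 mireds.

-77 mireds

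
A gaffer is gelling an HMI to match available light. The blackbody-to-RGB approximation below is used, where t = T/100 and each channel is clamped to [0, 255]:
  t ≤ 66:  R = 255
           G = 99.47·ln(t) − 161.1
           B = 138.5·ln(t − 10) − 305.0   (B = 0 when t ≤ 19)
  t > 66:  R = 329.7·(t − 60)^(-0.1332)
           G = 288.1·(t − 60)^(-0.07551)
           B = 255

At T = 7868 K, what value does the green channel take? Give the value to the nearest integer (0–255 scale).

t = 7868/100 = 78.68; the t > 66 branch applies.
G = 288.1·(78.68 − 60)^(-0.07551) = 288.1·18.68^(-0.07551) = 288.1·0.80167 = 230.963.
Rounded: 231.

231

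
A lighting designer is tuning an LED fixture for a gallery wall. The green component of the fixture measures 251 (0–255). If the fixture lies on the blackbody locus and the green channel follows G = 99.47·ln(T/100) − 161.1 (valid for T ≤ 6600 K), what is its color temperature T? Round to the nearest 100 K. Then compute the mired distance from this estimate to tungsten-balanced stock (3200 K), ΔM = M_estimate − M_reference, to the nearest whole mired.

ln t = (251 + 161.1) / 99.47 = 4.1430.
t = e^4.1430 = 62.989.
T = 100·t = 6299 K → 6300 K to the nearest 100 K.
M_estimate = 10⁶/6300 = 158.73; M_reference = 10⁶/3200 = 312.50.
ΔM = 158.73 − 312.50 = -153.77 → -154 mireds.

-154 mireds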